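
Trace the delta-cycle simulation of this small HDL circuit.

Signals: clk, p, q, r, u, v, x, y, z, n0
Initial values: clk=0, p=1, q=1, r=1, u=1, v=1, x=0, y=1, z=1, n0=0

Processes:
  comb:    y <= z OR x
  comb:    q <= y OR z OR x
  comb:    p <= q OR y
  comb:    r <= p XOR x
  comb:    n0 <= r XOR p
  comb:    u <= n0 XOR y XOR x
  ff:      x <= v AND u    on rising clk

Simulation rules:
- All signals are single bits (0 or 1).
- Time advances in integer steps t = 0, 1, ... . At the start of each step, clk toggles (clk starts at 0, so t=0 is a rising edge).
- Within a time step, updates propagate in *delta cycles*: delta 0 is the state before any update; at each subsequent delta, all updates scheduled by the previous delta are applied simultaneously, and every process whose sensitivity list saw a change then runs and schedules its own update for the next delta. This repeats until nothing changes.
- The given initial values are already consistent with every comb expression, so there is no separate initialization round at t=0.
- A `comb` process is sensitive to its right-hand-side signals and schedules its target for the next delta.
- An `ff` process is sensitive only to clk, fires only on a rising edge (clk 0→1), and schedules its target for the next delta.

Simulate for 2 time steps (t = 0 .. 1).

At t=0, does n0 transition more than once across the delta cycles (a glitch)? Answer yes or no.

no

t=0 Δ0: p=1 x=0 z=1 r=1 y=1 q=1 u=1 n0=0 v=1 clk=0
  Δ1: clk:0→1
  Δ2: x:0→1
  Δ3: r:1→0, u:1→0
  Δ4: n0:0→1
  Δ5: u:0→1
  (5Δ to stable)
t=1 Δ0: p=1 x=1 z=1 r=0 y=1 q=1 u=1 n0=1 v=1 clk=1
  Δ1: clk:1→0
  (1Δ to stable)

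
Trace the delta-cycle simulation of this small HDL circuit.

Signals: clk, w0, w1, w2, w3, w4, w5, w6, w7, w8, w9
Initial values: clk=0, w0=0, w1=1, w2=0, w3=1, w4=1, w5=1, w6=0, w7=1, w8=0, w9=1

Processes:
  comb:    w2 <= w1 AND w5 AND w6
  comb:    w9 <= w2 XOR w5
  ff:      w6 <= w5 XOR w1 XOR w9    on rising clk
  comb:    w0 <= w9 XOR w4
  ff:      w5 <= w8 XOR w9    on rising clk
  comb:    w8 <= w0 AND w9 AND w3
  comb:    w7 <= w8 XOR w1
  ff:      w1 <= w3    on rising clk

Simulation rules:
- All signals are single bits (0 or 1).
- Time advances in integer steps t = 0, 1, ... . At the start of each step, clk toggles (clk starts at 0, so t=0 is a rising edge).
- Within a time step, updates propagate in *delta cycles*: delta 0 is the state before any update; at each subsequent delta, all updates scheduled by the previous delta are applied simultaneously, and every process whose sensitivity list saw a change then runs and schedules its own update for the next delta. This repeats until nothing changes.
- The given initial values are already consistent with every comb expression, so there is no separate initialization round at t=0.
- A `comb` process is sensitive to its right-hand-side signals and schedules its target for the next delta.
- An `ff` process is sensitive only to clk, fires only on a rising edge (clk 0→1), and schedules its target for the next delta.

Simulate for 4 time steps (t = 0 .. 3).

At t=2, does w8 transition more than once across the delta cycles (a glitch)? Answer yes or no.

yes

[bits: w6,w9,w5,w2,w8,clk,w7,w3,w0,w1,w4]
t=0: Δ0=01100011011 Δ1=01100111011 Δ2=11100111011 Δ3=11110111011 Δ4=10110111011 Δ5=10110111111 | 5Δ
t=1: Δ0=10110111111 Δ1=10110011111 | 1Δ
t=2: Δ0=10110011111 Δ1=10110111111 Δ2=00010111111 Δ3=01000111111 Δ4=00001111011 Δ5=00000101111 Δ6=00000111111 | 6Δ
t=3: Δ0=00000111111 Δ1=00000011111 | 1Δ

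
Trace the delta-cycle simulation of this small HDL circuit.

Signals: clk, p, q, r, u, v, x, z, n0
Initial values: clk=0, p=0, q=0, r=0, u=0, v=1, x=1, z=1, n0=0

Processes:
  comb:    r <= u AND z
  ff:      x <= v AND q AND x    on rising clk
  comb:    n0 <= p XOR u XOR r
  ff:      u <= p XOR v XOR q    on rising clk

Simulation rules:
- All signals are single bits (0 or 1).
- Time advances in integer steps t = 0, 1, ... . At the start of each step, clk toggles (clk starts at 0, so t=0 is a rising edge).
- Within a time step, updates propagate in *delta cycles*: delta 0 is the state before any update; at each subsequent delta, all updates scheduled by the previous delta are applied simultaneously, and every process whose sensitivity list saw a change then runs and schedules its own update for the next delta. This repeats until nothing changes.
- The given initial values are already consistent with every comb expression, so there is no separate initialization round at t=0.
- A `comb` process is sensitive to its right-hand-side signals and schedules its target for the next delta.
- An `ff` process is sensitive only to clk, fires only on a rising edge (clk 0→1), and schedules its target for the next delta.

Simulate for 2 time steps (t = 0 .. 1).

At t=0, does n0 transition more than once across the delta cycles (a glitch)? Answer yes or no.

yes

t0.Δ0 clk=0 r=0 p=0 x=1 u=0 v=1 q=0 n0=0 z=1
t0.Δ1 clk=1 r=0 p=0 x=1 u=0 v=1 q=0 n0=0 z=1
t0.Δ2 clk=1 r=0 p=0 x=0 u=1 v=1 q=0 n0=0 z=1
t0.Δ3 clk=1 r=1 p=0 x=0 u=1 v=1 q=0 n0=1 z=1
t0.Δ4 clk=1 r=1 p=0 x=0 u=1 v=1 q=0 n0=0 z=1
t1.Δ0 clk=1 r=1 p=0 x=0 u=1 v=1 q=0 n0=0 z=1
t1.Δ1 clk=0 r=1 p=0 x=0 u=1 v=1 q=0 n0=0 z=1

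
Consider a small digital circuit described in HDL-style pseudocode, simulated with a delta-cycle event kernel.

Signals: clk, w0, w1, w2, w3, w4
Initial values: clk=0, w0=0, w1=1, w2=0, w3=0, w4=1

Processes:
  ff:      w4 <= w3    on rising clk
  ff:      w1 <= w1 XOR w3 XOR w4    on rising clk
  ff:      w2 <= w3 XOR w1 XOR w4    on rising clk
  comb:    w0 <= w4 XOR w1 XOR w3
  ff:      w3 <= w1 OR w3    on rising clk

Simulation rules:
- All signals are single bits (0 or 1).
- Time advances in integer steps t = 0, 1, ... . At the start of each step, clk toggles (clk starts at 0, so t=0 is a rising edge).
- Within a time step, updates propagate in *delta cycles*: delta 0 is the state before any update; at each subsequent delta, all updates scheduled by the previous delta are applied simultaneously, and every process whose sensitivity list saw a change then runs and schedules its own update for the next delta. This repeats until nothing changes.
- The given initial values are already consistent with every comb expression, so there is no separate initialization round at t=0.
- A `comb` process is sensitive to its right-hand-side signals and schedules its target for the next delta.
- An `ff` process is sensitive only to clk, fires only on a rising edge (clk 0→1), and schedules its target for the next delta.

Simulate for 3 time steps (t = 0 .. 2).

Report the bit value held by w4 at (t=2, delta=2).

1

t=0 Δ0: clk=0 w4=1 w2=0 w1=1 w0=0 w3=0
  Δ1: clk:0→1
  Δ2: w4:1→0, w1:1→0, w3:0→1
  Δ3: w0:0→1
  (3Δ to stable)
t=1 Δ0: clk=1 w4=0 w2=0 w1=0 w0=1 w3=1
  Δ1: clk:1→0
  (1Δ to stable)
t=2 Δ0: clk=0 w4=0 w2=0 w1=0 w0=1 w3=1
  Δ1: clk:0→1
  Δ2: w4:0→1, w2:0→1, w1:0→1
  (2Δ to stable)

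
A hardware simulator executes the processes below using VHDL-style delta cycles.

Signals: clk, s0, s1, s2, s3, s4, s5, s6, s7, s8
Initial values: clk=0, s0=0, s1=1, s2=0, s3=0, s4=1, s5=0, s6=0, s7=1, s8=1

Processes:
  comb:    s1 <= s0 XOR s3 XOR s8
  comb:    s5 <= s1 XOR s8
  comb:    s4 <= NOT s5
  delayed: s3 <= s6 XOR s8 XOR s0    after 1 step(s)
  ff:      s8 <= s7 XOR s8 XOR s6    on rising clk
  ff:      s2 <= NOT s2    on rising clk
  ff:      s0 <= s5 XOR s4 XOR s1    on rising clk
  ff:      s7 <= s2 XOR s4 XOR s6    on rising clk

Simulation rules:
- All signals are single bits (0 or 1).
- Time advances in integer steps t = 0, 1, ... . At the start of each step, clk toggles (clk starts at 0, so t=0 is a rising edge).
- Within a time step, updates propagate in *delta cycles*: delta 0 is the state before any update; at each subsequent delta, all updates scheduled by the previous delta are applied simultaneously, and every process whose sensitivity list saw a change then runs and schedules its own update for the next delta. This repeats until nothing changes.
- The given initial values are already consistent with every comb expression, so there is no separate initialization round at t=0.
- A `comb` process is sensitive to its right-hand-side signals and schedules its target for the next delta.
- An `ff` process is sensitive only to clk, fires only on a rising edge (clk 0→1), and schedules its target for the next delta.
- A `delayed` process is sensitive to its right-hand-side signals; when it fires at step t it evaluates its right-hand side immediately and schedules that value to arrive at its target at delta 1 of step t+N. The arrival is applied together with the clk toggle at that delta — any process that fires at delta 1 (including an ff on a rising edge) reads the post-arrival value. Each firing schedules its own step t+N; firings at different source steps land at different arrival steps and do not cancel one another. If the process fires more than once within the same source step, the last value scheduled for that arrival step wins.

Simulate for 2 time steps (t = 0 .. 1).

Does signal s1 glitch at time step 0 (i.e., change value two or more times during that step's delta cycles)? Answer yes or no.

no

[bits: s1,s0,s2,s7,s6,s8,s3,s4,s5,clk]
t=0: Δ0=1001010100 Δ1=1001010101 Δ2=1011000101 Δ3=0011000111 Δ4=0011000001 Δ5=0011000101 | 5Δ
t=1: Δ0=0011000101 Δ1=0011000100 | 1Δ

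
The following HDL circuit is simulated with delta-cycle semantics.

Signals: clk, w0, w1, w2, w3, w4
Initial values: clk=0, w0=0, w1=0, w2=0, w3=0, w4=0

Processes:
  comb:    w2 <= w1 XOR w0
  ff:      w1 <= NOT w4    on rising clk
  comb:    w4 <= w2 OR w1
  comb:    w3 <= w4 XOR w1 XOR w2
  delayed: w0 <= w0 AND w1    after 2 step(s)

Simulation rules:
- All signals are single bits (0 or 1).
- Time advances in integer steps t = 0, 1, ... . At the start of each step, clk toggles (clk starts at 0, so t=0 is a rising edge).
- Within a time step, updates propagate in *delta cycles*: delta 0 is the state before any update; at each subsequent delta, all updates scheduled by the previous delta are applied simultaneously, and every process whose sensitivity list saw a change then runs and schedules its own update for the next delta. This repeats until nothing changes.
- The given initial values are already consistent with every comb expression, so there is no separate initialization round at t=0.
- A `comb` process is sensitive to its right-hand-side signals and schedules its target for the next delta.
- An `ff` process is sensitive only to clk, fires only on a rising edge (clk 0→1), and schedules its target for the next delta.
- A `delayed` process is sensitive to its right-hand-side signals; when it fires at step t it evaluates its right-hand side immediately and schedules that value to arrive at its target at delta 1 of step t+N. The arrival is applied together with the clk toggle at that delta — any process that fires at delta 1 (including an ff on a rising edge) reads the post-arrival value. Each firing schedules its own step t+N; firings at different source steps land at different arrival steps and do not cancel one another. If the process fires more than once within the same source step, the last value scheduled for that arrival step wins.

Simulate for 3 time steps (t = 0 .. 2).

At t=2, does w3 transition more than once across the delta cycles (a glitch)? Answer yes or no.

yes

t=0 Δ0: w2=0 w0=0 clk=0 w3=0 w1=0 w4=0
  Δ1: clk:0→1
  Δ2: w1:0→1
  Δ3: w2:0→1, w3:0→1, w4:0→1
  (3Δ to stable)
t=1 Δ0: w2=1 w0=0 clk=1 w3=1 w1=1 w4=1
  Δ1: clk:1→0
  (1Δ to stable)
t=2 Δ0: w2=1 w0=0 clk=0 w3=1 w1=1 w4=1
  Δ1: clk:0→1
  Δ2: w1:1→0
  Δ3: w2:1→0, w3:1→0
  Δ4: w3:0→1, w4:1→0
  Δ5: w3:1→0
  (5Δ to stable)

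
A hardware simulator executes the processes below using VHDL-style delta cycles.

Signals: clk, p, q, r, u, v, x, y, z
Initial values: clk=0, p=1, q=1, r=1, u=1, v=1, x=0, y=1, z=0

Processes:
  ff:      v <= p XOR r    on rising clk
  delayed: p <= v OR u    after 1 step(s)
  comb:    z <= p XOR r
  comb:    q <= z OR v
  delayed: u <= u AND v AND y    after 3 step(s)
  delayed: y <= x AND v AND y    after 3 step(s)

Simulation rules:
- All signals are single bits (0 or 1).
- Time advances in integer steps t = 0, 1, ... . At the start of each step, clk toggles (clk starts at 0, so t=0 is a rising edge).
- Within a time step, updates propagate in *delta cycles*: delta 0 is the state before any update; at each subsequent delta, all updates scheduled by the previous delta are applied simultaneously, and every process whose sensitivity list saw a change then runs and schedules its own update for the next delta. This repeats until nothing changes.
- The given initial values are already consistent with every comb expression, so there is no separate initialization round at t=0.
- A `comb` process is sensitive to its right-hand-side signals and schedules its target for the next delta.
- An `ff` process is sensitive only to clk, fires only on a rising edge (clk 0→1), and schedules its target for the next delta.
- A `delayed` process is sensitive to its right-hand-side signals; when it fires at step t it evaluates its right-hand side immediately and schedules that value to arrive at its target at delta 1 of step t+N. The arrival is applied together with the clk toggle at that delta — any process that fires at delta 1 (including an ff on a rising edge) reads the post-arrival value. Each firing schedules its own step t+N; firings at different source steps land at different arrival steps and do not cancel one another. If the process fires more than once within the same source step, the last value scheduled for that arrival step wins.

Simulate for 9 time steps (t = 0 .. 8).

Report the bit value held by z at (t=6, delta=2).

t0.Δ0 clk=0 x=0 q=1 p=1 y=1 u=1 v=1 r=1 z=0
t0.Δ1 clk=1 x=0 q=1 p=1 y=1 u=1 v=1 r=1 z=0
t0.Δ2 clk=1 x=0 q=1 p=1 y=1 u=1 v=0 r=1 z=0
t0.Δ3 clk=1 x=0 q=0 p=1 y=1 u=1 v=0 r=1 z=0
t1.Δ0 clk=1 x=0 q=0 p=1 y=1 u=1 v=0 r=1 z=0
t1.Δ1 clk=0 x=0 q=0 p=1 y=1 u=1 v=0 r=1 z=0
t2.Δ0 clk=0 x=0 q=0 p=1 y=1 u=1 v=0 r=1 z=0
t2.Δ1 clk=1 x=0 q=0 p=1 y=1 u=1 v=0 r=1 z=0
t3.Δ0 clk=1 x=0 q=0 p=1 y=1 u=1 v=0 r=1 z=0
t3.Δ1 clk=0 x=0 q=0 p=1 y=0 u=0 v=0 r=1 z=0
t4.Δ0 clk=0 x=0 q=0 p=1 y=0 u=0 v=0 r=1 z=0
t4.Δ1 clk=1 x=0 q=0 p=0 y=0 u=0 v=0 r=1 z=0
t4.Δ2 clk=1 x=0 q=0 p=0 y=0 u=0 v=1 r=1 z=1
t4.Δ3 clk=1 x=0 q=1 p=0 y=0 u=0 v=1 r=1 z=1
t5.Δ0 clk=1 x=0 q=1 p=0 y=0 u=0 v=1 r=1 z=1
t5.Δ1 clk=0 x=0 q=1 p=1 y=0 u=0 v=1 r=1 z=1
t5.Δ2 clk=0 x=0 q=1 p=1 y=0 u=0 v=1 r=1 z=0
t6.Δ0 clk=0 x=0 q=1 p=1 y=0 u=0 v=1 r=1 z=0
t6.Δ1 clk=1 x=0 q=1 p=1 y=0 u=0 v=1 r=1 z=0
t6.Δ2 clk=1 x=0 q=1 p=1 y=0 u=0 v=0 r=1 z=0
t6.Δ3 clk=1 x=0 q=0 p=1 y=0 u=0 v=0 r=1 z=0
t7.Δ0 clk=1 x=0 q=0 p=1 y=0 u=0 v=0 r=1 z=0
t7.Δ1 clk=0 x=0 q=0 p=0 y=0 u=0 v=0 r=1 z=0
t7.Δ2 clk=0 x=0 q=0 p=0 y=0 u=0 v=0 r=1 z=1
t7.Δ3 clk=0 x=0 q=1 p=0 y=0 u=0 v=0 r=1 z=1
t8.Δ0 clk=0 x=0 q=1 p=0 y=0 u=0 v=0 r=1 z=1
t8.Δ1 clk=1 x=0 q=1 p=0 y=0 u=0 v=0 r=1 z=1
t8.Δ2 clk=1 x=0 q=1 p=0 y=0 u=0 v=1 r=1 z=1

0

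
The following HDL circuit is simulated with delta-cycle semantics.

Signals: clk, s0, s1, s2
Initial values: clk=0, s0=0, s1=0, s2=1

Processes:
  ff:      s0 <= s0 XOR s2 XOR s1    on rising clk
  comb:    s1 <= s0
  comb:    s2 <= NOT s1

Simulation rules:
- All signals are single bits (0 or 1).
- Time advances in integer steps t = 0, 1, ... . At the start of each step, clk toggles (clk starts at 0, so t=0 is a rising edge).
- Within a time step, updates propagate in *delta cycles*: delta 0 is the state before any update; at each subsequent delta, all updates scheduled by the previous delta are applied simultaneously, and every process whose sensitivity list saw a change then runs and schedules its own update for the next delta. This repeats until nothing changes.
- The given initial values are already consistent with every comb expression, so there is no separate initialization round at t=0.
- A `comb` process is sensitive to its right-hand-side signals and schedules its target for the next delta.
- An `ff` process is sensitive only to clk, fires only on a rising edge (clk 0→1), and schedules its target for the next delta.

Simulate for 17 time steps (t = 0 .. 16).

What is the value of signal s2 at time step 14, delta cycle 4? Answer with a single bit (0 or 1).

1

t=0 Δ0: s2=1 s0=0 s1=0 clk=0
  Δ1: clk:0→1
  Δ2: s0:0→1
  Δ3: s1:0→1
  Δ4: s2:1→0
  (4Δ to stable)
t=1 Δ0: s2=0 s0=1 s1=1 clk=1
  Δ1: clk:1→0
  (1Δ to stable)
t=2 Δ0: s2=0 s0=1 s1=1 clk=0
  Δ1: clk:0→1
  Δ2: s0:1→0
  Δ3: s1:1→0
  Δ4: s2:0→1
  (4Δ to stable)
t=3 Δ0: s2=1 s0=0 s1=0 clk=1
  Δ1: clk:1→0
  (1Δ to stable)
t=4 Δ0: s2=1 s0=0 s1=0 clk=0
  Δ1: clk:0→1
  Δ2: s0:0→1
  Δ3: s1:0→1
  Δ4: s2:1→0
  (4Δ to stable)
t=5 Δ0: s2=0 s0=1 s1=1 clk=1
  Δ1: clk:1→0
  (1Δ to stable)
t=6 Δ0: s2=0 s0=1 s1=1 clk=0
  Δ1: clk:0→1
  Δ2: s0:1→0
  Δ3: s1:1→0
  Δ4: s2:0→1
  (4Δ to stable)
t=7 Δ0: s2=1 s0=0 s1=0 clk=1
  Δ1: clk:1→0
  (1Δ to stable)
t=8 Δ0: s2=1 s0=0 s1=0 clk=0
  Δ1: clk:0→1
  Δ2: s0:0→1
  Δ3: s1:0→1
  Δ4: s2:1→0
  (4Δ to stable)
t=9 Δ0: s2=0 s0=1 s1=1 clk=1
  Δ1: clk:1→0
  (1Δ to stable)
t=10 Δ0: s2=0 s0=1 s1=1 clk=0
  Δ1: clk:0→1
  Δ2: s0:1→0
  Δ3: s1:1→0
  Δ4: s2:0→1
  (4Δ to stable)
t=11 Δ0: s2=1 s0=0 s1=0 clk=1
  Δ1: clk:1→0
  (1Δ to stable)
t=12 Δ0: s2=1 s0=0 s1=0 clk=0
  Δ1: clk:0→1
  Δ2: s0:0→1
  Δ3: s1:0→1
  Δ4: s2:1→0
  (4Δ to stable)
t=13 Δ0: s2=0 s0=1 s1=1 clk=1
  Δ1: clk:1→0
  (1Δ to stable)
t=14 Δ0: s2=0 s0=1 s1=1 clk=0
  Δ1: clk:0→1
  Δ2: s0:1→0
  Δ3: s1:1→0
  Δ4: s2:0→1
  (4Δ to stable)
t=15 Δ0: s2=1 s0=0 s1=0 clk=1
  Δ1: clk:1→0
  (1Δ to stable)
t=16 Δ0: s2=1 s0=0 s1=0 clk=0
  Δ1: clk:0→1
  Δ2: s0:0→1
  Δ3: s1:0→1
  Δ4: s2:1→0
  (4Δ to stable)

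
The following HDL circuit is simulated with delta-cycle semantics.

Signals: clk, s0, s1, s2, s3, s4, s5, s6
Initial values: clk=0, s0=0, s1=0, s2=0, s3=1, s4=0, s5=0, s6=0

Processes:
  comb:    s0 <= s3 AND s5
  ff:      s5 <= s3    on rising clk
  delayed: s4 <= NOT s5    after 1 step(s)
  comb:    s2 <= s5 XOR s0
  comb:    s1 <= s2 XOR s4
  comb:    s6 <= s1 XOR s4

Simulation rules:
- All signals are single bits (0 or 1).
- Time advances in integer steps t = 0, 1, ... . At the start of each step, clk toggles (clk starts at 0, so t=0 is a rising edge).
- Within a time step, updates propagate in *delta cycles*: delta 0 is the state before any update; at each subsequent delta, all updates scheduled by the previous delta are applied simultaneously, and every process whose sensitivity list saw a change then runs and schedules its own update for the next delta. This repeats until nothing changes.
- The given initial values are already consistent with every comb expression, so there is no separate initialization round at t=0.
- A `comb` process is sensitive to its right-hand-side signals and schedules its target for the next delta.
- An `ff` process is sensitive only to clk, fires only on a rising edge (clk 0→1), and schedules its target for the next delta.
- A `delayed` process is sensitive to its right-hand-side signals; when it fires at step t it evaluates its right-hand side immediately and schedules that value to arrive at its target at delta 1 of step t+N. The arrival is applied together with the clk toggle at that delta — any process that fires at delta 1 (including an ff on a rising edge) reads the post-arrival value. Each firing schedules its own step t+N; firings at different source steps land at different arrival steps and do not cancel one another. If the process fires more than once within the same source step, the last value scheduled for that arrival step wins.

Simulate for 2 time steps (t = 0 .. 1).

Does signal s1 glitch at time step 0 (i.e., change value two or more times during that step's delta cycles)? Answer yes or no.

yes

t0.Δ0 clk=0 s4=0 s6=0 s1=0 s5=0 s2=0 s3=1 s0=0
t0.Δ1 clk=1 s4=0 s6=0 s1=0 s5=0 s2=0 s3=1 s0=0
t0.Δ2 clk=1 s4=0 s6=0 s1=0 s5=1 s2=0 s3=1 s0=0
t0.Δ3 clk=1 s4=0 s6=0 s1=0 s5=1 s2=1 s3=1 s0=1
t0.Δ4 clk=1 s4=0 s6=0 s1=1 s5=1 s2=0 s3=1 s0=1
t0.Δ5 clk=1 s4=0 s6=1 s1=0 s5=1 s2=0 s3=1 s0=1
t0.Δ6 clk=1 s4=0 s6=0 s1=0 s5=1 s2=0 s3=1 s0=1
t1.Δ0 clk=1 s4=0 s6=0 s1=0 s5=1 s2=0 s3=1 s0=1
t1.Δ1 clk=0 s4=0 s6=0 s1=0 s5=1 s2=0 s3=1 s0=1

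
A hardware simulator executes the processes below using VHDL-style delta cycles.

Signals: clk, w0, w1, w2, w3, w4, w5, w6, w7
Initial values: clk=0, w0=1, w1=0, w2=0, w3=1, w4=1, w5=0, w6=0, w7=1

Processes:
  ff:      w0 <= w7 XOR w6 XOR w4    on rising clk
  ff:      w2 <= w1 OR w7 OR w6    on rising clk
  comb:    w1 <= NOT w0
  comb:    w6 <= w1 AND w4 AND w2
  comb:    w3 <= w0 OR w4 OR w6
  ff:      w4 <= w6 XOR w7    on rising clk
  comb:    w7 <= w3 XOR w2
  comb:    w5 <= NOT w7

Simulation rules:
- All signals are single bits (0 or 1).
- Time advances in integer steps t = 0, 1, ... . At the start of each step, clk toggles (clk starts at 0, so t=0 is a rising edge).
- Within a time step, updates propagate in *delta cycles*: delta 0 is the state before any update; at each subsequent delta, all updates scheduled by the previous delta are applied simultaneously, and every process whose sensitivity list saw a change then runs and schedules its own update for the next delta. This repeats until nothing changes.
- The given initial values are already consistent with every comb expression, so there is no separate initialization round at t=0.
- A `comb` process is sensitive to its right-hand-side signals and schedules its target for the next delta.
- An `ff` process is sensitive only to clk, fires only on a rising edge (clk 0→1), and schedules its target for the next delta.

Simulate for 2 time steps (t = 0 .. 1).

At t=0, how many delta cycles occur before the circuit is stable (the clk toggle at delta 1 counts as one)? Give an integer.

t0.Δ0 w6=0 w2=0 w0=1 w4=1 w1=0 w3=1 clk=0 w5=0 w7=1
t0.Δ1 w6=0 w2=0 w0=1 w4=1 w1=0 w3=1 clk=1 w5=0 w7=1
t0.Δ2 w6=0 w2=1 w0=0 w4=1 w1=0 w3=1 clk=1 w5=0 w7=1
t0.Δ3 w6=0 w2=1 w0=0 w4=1 w1=1 w3=1 clk=1 w5=0 w7=0
t0.Δ4 w6=1 w2=1 w0=0 w4=1 w1=1 w3=1 clk=1 w5=1 w7=0
t1.Δ0 w6=1 w2=1 w0=0 w4=1 w1=1 w3=1 clk=1 w5=1 w7=0
t1.Δ1 w6=1 w2=1 w0=0 w4=1 w1=1 w3=1 clk=0 w5=1 w7=0

4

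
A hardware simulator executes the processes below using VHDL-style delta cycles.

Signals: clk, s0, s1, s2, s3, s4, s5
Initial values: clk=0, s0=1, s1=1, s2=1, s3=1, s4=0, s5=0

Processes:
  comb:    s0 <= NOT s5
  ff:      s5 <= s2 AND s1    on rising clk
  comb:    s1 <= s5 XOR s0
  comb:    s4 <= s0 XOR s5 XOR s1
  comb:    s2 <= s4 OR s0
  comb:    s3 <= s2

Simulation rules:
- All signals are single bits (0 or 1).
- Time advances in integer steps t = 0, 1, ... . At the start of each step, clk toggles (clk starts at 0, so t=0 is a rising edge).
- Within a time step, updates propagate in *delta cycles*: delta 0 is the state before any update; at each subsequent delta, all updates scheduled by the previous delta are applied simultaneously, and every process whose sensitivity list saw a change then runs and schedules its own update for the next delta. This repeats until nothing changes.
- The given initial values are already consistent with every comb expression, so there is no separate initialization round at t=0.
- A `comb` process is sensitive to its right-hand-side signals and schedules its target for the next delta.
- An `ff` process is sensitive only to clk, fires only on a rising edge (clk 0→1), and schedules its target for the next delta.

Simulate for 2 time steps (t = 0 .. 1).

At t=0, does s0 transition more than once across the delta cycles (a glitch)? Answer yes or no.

t=0 Δ0: s1=1 s2=1 s4=0 s0=1 s5=0 clk=0 s3=1
  Δ1: clk:0→1
  Δ2: s5:0→1
  Δ3: s1:1→0, s4:0→1, s0:1→0
  Δ4: s1:0→1
  Δ5: s4:1→0
  Δ6: s2:1→0
  Δ7: s3:1→0
  (7Δ to stable)
t=1 Δ0: s1=1 s2=0 s4=0 s0=0 s5=1 clk=1 s3=0
  Δ1: clk:1→0
  (1Δ to stable)

no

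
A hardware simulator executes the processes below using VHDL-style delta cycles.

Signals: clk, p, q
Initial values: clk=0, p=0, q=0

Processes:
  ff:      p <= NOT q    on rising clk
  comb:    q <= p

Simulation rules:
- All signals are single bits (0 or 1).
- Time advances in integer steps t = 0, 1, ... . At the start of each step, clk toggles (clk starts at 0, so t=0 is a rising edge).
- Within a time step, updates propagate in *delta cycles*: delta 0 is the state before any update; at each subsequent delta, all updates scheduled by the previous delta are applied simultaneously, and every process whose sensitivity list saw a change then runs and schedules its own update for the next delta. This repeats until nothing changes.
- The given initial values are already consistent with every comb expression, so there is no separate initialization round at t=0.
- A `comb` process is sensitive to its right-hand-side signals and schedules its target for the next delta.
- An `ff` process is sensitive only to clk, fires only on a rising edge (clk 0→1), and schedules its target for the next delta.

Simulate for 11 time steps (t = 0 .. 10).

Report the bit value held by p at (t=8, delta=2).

1

t=0 Δ0: p=0 clk=0 q=0
  Δ1: clk:0→1
  Δ2: p:0→1
  Δ3: q:0→1
  (3Δ to stable)
t=1 Δ0: p=1 clk=1 q=1
  Δ1: clk:1→0
  (1Δ to stable)
t=2 Δ0: p=1 clk=0 q=1
  Δ1: clk:0→1
  Δ2: p:1→0
  Δ3: q:1→0
  (3Δ to stable)
t=3 Δ0: p=0 clk=1 q=0
  Δ1: clk:1→0
  (1Δ to stable)
t=4 Δ0: p=0 clk=0 q=0
  Δ1: clk:0→1
  Δ2: p:0→1
  Δ3: q:0→1
  (3Δ to stable)
t=5 Δ0: p=1 clk=1 q=1
  Δ1: clk:1→0
  (1Δ to stable)
t=6 Δ0: p=1 clk=0 q=1
  Δ1: clk:0→1
  Δ2: p:1→0
  Δ3: q:1→0
  (3Δ to stable)
t=7 Δ0: p=0 clk=1 q=0
  Δ1: clk:1→0
  (1Δ to stable)
t=8 Δ0: p=0 clk=0 q=0
  Δ1: clk:0→1
  Δ2: p:0→1
  Δ3: q:0→1
  (3Δ to stable)
t=9 Δ0: p=1 clk=1 q=1
  Δ1: clk:1→0
  (1Δ to stable)
t=10 Δ0: p=1 clk=0 q=1
  Δ1: clk:0→1
  Δ2: p:1→0
  Δ3: q:1→0
  (3Δ to stable)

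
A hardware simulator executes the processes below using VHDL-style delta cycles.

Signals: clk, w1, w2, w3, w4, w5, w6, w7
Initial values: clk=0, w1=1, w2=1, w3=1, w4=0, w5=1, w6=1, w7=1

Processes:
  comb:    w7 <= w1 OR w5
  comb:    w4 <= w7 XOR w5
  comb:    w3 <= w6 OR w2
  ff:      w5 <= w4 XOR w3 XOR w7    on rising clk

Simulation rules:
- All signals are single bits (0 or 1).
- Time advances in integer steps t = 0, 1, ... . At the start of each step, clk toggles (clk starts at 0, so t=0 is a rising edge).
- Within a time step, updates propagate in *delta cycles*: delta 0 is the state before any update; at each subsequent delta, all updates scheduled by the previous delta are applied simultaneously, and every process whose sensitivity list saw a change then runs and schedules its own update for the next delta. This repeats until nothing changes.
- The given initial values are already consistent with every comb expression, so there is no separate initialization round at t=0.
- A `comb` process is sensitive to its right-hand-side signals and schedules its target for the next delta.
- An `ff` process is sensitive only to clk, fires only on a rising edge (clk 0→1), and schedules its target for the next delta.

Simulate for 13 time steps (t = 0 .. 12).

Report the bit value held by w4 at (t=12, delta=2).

0

t0.Δ0 w2=1 w5=1 w3=1 w7=1 w1=1 w4=0 clk=0 w6=1
t0.Δ1 w2=1 w5=1 w3=1 w7=1 w1=1 w4=0 clk=1 w6=1
t0.Δ2 w2=1 w5=0 w3=1 w7=1 w1=1 w4=0 clk=1 w6=1
t0.Δ3 w2=1 w5=0 w3=1 w7=1 w1=1 w4=1 clk=1 w6=1
t1.Δ0 w2=1 w5=0 w3=1 w7=1 w1=1 w4=1 clk=1 w6=1
t1.Δ1 w2=1 w5=0 w3=1 w7=1 w1=1 w4=1 clk=0 w6=1
t2.Δ0 w2=1 w5=0 w3=1 w7=1 w1=1 w4=1 clk=0 w6=1
t2.Δ1 w2=1 w5=0 w3=1 w7=1 w1=1 w4=1 clk=1 w6=1
t2.Δ2 w2=1 w5=1 w3=1 w7=1 w1=1 w4=1 clk=1 w6=1
t2.Δ3 w2=1 w5=1 w3=1 w7=1 w1=1 w4=0 clk=1 w6=1
t3.Δ0 w2=1 w5=1 w3=1 w7=1 w1=1 w4=0 clk=1 w6=1
t3.Δ1 w2=1 w5=1 w3=1 w7=1 w1=1 w4=0 clk=0 w6=1
t4.Δ0 w2=1 w5=1 w3=1 w7=1 w1=1 w4=0 clk=0 w6=1
t4.Δ1 w2=1 w5=1 w3=1 w7=1 w1=1 w4=0 clk=1 w6=1
t4.Δ2 w2=1 w5=0 w3=1 w7=1 w1=1 w4=0 clk=1 w6=1
t4.Δ3 w2=1 w5=0 w3=1 w7=1 w1=1 w4=1 clk=1 w6=1
t5.Δ0 w2=1 w5=0 w3=1 w7=1 w1=1 w4=1 clk=1 w6=1
t5.Δ1 w2=1 w5=0 w3=1 w7=1 w1=1 w4=1 clk=0 w6=1
t6.Δ0 w2=1 w5=0 w3=1 w7=1 w1=1 w4=1 clk=0 w6=1
t6.Δ1 w2=1 w5=0 w3=1 w7=1 w1=1 w4=1 clk=1 w6=1
t6.Δ2 w2=1 w5=1 w3=1 w7=1 w1=1 w4=1 clk=1 w6=1
t6.Δ3 w2=1 w5=1 w3=1 w7=1 w1=1 w4=0 clk=1 w6=1
t7.Δ0 w2=1 w5=1 w3=1 w7=1 w1=1 w4=0 clk=1 w6=1
t7.Δ1 w2=1 w5=1 w3=1 w7=1 w1=1 w4=0 clk=0 w6=1
t8.Δ0 w2=1 w5=1 w3=1 w7=1 w1=1 w4=0 clk=0 w6=1
t8.Δ1 w2=1 w5=1 w3=1 w7=1 w1=1 w4=0 clk=1 w6=1
t8.Δ2 w2=1 w5=0 w3=1 w7=1 w1=1 w4=0 clk=1 w6=1
t8.Δ3 w2=1 w5=0 w3=1 w7=1 w1=1 w4=1 clk=1 w6=1
t9.Δ0 w2=1 w5=0 w3=1 w7=1 w1=1 w4=1 clk=1 w6=1
t9.Δ1 w2=1 w5=0 w3=1 w7=1 w1=1 w4=1 clk=0 w6=1
t10.Δ0 w2=1 w5=0 w3=1 w7=1 w1=1 w4=1 clk=0 w6=1
t10.Δ1 w2=1 w5=0 w3=1 w7=1 w1=1 w4=1 clk=1 w6=1
t10.Δ2 w2=1 w5=1 w3=1 w7=1 w1=1 w4=1 clk=1 w6=1
t10.Δ3 w2=1 w5=1 w3=1 w7=1 w1=1 w4=0 clk=1 w6=1
t11.Δ0 w2=1 w5=1 w3=1 w7=1 w1=1 w4=0 clk=1 w6=1
t11.Δ1 w2=1 w5=1 w3=1 w7=1 w1=1 w4=0 clk=0 w6=1
t12.Δ0 w2=1 w5=1 w3=1 w7=1 w1=1 w4=0 clk=0 w6=1
t12.Δ1 w2=1 w5=1 w3=1 w7=1 w1=1 w4=0 clk=1 w6=1
t12.Δ2 w2=1 w5=0 w3=1 w7=1 w1=1 w4=0 clk=1 w6=1
t12.Δ3 w2=1 w5=0 w3=1 w7=1 w1=1 w4=1 clk=1 w6=1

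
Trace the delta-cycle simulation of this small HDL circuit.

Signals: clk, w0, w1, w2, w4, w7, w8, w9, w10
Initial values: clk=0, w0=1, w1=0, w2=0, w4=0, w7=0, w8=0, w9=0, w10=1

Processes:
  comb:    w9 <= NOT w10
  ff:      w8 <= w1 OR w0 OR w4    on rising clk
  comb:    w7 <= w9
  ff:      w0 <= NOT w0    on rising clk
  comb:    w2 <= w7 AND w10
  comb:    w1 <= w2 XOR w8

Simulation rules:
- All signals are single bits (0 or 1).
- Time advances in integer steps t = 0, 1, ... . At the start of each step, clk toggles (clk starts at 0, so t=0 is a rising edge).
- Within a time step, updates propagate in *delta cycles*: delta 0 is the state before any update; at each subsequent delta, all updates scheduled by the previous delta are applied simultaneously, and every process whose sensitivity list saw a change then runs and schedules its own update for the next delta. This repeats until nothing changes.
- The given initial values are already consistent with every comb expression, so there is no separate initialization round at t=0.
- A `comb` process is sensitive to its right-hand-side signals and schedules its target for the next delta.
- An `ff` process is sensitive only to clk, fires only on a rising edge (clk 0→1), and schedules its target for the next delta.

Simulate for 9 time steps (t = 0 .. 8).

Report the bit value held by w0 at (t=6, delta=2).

1

[bits: w0,w4,w2,clk,w7,w8,w1,w10,w9]
t=0: Δ0=100000010 Δ1=100100010 Δ2=000101010 Δ3=000101110 | 3Δ
t=1: Δ0=000101110 Δ1=000001110 | 1Δ
t=2: Δ0=000001110 Δ1=000101110 Δ2=100101110 | 2Δ
t=3: Δ0=100101110 Δ1=100001110 | 1Δ
t=4: Δ0=100001110 Δ1=100101110 Δ2=000101110 | 2Δ
t=5: Δ0=000101110 Δ1=000001110 | 1Δ
t=6: Δ0=000001110 Δ1=000101110 Δ2=100101110 | 2Δ
t=7: Δ0=100101110 Δ1=100001110 | 1Δ
t=8: Δ0=100001110 Δ1=100101110 Δ2=000101110 | 2Δ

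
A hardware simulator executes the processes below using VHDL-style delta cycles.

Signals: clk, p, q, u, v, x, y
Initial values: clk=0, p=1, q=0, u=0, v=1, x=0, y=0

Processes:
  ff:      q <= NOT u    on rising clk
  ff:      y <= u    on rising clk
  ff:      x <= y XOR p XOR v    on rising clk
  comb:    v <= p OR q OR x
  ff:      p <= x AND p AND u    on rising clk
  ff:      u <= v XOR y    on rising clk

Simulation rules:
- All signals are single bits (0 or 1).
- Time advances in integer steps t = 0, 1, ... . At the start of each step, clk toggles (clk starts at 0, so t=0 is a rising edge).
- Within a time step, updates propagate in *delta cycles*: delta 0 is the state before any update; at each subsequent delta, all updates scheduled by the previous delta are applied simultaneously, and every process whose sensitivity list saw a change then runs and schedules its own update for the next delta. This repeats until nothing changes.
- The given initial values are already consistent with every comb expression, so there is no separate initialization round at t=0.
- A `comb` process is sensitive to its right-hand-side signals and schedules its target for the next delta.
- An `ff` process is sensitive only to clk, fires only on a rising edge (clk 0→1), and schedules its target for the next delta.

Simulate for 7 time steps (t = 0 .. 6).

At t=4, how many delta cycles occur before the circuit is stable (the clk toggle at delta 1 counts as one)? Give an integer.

[bits: q,clk,p,y,v,x,u]
t=0: Δ0=0010100 Δ1=0110100 Δ2=1100101 | 2Δ
t=1: Δ0=1100101 Δ1=1000101 | 1Δ
t=2: Δ0=1000101 Δ1=1100101 Δ2=0101111 | 2Δ
t=3: Δ0=0101111 Δ1=0001111 | 1Δ
t=4: Δ0=0001111 Δ1=0101111 Δ2=0101100 Δ3=0101000 | 3Δ
t=5: Δ0=0101000 Δ1=0001000 | 1Δ
t=6: Δ0=0001000 Δ1=0101000 Δ2=1100011 Δ3=1100111 | 3Δ

3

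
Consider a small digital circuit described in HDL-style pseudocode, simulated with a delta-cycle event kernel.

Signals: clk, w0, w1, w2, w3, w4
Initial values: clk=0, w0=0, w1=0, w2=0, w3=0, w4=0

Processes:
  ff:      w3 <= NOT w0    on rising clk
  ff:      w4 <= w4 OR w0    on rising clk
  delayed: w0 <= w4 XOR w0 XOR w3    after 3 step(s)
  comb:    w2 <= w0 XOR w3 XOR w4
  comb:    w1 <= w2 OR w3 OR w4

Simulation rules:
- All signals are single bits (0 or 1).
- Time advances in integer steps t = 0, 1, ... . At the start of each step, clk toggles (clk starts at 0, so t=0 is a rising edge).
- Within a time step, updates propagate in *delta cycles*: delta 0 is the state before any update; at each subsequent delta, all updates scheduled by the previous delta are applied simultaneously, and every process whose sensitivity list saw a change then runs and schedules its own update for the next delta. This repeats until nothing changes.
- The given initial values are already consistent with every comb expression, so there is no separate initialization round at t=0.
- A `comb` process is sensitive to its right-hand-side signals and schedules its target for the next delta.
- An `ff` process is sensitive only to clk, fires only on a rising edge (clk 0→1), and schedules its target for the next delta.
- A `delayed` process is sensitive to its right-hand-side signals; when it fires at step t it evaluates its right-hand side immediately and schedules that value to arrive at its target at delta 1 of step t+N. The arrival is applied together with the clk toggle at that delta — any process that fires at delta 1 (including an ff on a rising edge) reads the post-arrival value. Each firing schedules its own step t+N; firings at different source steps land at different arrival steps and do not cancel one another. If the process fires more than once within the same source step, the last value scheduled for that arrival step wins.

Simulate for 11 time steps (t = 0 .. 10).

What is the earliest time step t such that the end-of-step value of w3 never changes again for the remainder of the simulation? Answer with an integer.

[bits: w2,clk,w1,w0,w3,w4]
t=0: Δ0=000000 Δ1=010000 Δ2=010010 Δ3=111010 | 3Δ
t=1: Δ0=111010 Δ1=101010 | 1Δ
t=2: Δ0=101010 Δ1=111010 | 1Δ
t=3: Δ0=111010 Δ1=101110 Δ2=001110 | 2Δ
t=4: Δ0=001110 Δ1=011110 Δ2=011101 | 2Δ
t=5: Δ0=011101 Δ1=001101 | 1Δ
t=6: Δ0=001101 Δ1=011001 Δ2=111011 Δ3=011011 | 3Δ
t=7: Δ0=011011 Δ1=001011 | 1Δ
t=8: Δ0=001011 Δ1=011011 | 1Δ
t=9: Δ0=011011 Δ1=001011 | 1Δ
t=10: Δ0=001011 Δ1=011011 | 1Δ

6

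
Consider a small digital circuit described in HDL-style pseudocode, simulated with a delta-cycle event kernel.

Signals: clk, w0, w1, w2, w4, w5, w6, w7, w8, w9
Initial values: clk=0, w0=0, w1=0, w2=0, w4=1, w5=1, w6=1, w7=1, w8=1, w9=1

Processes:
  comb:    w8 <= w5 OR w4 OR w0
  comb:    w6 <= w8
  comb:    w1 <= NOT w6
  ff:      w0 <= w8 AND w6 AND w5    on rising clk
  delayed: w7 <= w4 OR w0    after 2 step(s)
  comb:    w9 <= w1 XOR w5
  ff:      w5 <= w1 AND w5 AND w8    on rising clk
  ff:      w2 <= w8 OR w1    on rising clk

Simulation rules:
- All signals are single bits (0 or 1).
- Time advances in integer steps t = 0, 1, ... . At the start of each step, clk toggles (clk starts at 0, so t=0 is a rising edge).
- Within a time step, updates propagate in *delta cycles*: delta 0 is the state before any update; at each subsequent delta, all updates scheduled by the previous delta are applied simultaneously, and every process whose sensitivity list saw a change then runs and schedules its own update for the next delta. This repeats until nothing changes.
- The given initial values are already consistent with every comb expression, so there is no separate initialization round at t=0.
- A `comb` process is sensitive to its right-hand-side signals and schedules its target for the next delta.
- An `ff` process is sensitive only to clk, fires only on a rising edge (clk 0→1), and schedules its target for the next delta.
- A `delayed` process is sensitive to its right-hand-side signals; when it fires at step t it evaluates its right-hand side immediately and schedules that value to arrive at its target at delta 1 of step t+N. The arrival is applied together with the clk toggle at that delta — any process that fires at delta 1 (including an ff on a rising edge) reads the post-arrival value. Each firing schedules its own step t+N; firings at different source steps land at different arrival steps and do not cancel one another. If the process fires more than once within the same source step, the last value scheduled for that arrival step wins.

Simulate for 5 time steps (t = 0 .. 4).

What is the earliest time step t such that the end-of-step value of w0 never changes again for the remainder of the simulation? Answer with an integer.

2

t=0 Δ0: clk=0 w0=0 w1=0 w7=1 w2=0 w8=1 w5=1 w4=1 w6=1 w9=1
  Δ1: clk:0→1
  Δ2: w0:0→1, w2:0→1, w5:1→0
  Δ3: w9:1→0
  (3Δ to stable)
t=1 Δ0: clk=1 w0=1 w1=0 w7=1 w2=1 w8=1 w5=0 w4=1 w6=1 w9=0
  Δ1: clk:1→0
  (1Δ to stable)
t=2 Δ0: clk=0 w0=1 w1=0 w7=1 w2=1 w8=1 w5=0 w4=1 w6=1 w9=0
  Δ1: clk:0→1
  Δ2: w0:1→0
  (2Δ to stable)
t=3 Δ0: clk=1 w0=0 w1=0 w7=1 w2=1 w8=1 w5=0 w4=1 w6=1 w9=0
  Δ1: clk:1→0
  (1Δ to stable)
t=4 Δ0: clk=0 w0=0 w1=0 w7=1 w2=1 w8=1 w5=0 w4=1 w6=1 w9=0
  Δ1: clk:0→1
  (1Δ to stable)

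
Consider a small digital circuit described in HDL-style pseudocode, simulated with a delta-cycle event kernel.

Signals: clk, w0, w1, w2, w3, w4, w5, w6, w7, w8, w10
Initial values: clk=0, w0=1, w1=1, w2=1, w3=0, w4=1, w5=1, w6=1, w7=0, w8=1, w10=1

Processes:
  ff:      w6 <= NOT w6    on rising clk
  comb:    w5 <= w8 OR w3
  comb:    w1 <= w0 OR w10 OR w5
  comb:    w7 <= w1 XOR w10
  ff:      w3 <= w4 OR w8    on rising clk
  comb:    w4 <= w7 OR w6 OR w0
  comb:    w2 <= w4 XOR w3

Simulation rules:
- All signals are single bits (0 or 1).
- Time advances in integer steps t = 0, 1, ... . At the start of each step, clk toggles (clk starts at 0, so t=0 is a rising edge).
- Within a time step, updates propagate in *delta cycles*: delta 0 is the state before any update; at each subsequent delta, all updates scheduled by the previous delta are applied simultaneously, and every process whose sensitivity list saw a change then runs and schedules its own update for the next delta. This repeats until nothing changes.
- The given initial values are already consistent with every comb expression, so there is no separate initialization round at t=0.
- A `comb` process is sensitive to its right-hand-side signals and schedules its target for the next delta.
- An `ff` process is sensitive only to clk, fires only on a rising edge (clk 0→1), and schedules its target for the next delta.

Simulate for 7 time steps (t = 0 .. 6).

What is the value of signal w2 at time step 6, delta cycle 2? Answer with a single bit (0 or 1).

t0.Δ0 w1=1 w0=1 clk=0 w4=1 w7=0 w10=1 w2=1 w8=1 w3=0 w5=1 w6=1
t0.Δ1 w1=1 w0=1 clk=1 w4=1 w7=0 w10=1 w2=1 w8=1 w3=0 w5=1 w6=1
t0.Δ2 w1=1 w0=1 clk=1 w4=1 w7=0 w10=1 w2=1 w8=1 w3=1 w5=1 w6=0
t0.Δ3 w1=1 w0=1 clk=1 w4=1 w7=0 w10=1 w2=0 w8=1 w3=1 w5=1 w6=0
t1.Δ0 w1=1 w0=1 clk=1 w4=1 w7=0 w10=1 w2=0 w8=1 w3=1 w5=1 w6=0
t1.Δ1 w1=1 w0=1 clk=0 w4=1 w7=0 w10=1 w2=0 w8=1 w3=1 w5=1 w6=0
t2.Δ0 w1=1 w0=1 clk=0 w4=1 w7=0 w10=1 w2=0 w8=1 w3=1 w5=1 w6=0
t2.Δ1 w1=1 w0=1 clk=1 w4=1 w7=0 w10=1 w2=0 w8=1 w3=1 w5=1 w6=0
t2.Δ2 w1=1 w0=1 clk=1 w4=1 w7=0 w10=1 w2=0 w8=1 w3=1 w5=1 w6=1
t3.Δ0 w1=1 w0=1 clk=1 w4=1 w7=0 w10=1 w2=0 w8=1 w3=1 w5=1 w6=1
t3.Δ1 w1=1 w0=1 clk=0 w4=1 w7=0 w10=1 w2=0 w8=1 w3=1 w5=1 w6=1
t4.Δ0 w1=1 w0=1 clk=0 w4=1 w7=0 w10=1 w2=0 w8=1 w3=1 w5=1 w6=1
t4.Δ1 w1=1 w0=1 clk=1 w4=1 w7=0 w10=1 w2=0 w8=1 w3=1 w5=1 w6=1
t4.Δ2 w1=1 w0=1 clk=1 w4=1 w7=0 w10=1 w2=0 w8=1 w3=1 w5=1 w6=0
t5.Δ0 w1=1 w0=1 clk=1 w4=1 w7=0 w10=1 w2=0 w8=1 w3=1 w5=1 w6=0
t5.Δ1 w1=1 w0=1 clk=0 w4=1 w7=0 w10=1 w2=0 w8=1 w3=1 w5=1 w6=0
t6.Δ0 w1=1 w0=1 clk=0 w4=1 w7=0 w10=1 w2=0 w8=1 w3=1 w5=1 w6=0
t6.Δ1 w1=1 w0=1 clk=1 w4=1 w7=0 w10=1 w2=0 w8=1 w3=1 w5=1 w6=0
t6.Δ2 w1=1 w0=1 clk=1 w4=1 w7=0 w10=1 w2=0 w8=1 w3=1 w5=1 w6=1

0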